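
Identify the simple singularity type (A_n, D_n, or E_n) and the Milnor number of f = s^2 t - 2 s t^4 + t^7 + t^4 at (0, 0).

Type D5, Milnor number mu = 5.

The Hessian of f at 0 has rank 0. Corank 2; j^3 = s^2*t has shape L^2 M (L != M), so D-series; mu = 5 gives D_5.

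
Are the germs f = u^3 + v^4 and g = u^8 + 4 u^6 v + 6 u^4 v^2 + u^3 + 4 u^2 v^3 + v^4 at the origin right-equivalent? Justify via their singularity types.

Yes.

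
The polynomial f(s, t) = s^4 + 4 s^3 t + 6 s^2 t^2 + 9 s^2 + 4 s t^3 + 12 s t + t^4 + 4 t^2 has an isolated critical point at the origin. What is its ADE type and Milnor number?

Type A_3, Milnor number mu = 3.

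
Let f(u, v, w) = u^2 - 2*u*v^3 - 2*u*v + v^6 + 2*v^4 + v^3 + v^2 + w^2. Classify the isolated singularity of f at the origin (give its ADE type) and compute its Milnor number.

The Hessian of f at 0 is [[2, -2, 0], [-2, 2, 0], [0, 0, 2]] with rank 2, so corank 1. A Groebner basis of the Jacobian ideal J(f) in C{u,v,w} is {v^2, u - v, w}; counting standard monomials gives mu = 2. Corank 1: A-series; mu = 2 gives A_2.

Type A_2, Milnor number mu = 2.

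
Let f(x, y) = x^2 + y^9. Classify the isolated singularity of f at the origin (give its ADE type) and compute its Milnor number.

The Hessian of f at 0 is [[2, 0], [0, 0]] with rank 1, so corank 1. A Groebner basis of the Jacobian ideal J(f) in C{x,y} is {y^8, x}; counting standard monomials gives mu = 8. Corank 1: A-series; mu = 8 gives A_8.

Type A_{8}, Milnor number mu = 8.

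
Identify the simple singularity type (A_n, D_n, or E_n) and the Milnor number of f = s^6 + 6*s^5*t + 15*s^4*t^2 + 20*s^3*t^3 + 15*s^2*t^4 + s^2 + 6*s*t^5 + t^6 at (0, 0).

Type A_5, Milnor number mu = 5.

The Hessian of f at 0 has rank 1. Corank 1: A-series; mu = 5 gives A_5.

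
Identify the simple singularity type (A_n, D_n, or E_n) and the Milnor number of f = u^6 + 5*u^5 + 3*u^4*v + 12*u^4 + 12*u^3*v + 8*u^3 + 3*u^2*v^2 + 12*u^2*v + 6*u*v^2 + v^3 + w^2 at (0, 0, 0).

Type E_{8}, Milnor number mu = 8.

The Hessian of f at 0 has rank 1. Corank 2; j^3 = (2*u + v)^3 is a perfect cube, so E-series; the 5-jet and mu = 8 give E_8.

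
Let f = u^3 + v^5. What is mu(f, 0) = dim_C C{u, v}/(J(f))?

8

The Hessian of f at 0 has rank 0. Corank 2; j^3 = u^3 is a perfect cube, so E-series; the 5-jet and mu = 8 give E_8.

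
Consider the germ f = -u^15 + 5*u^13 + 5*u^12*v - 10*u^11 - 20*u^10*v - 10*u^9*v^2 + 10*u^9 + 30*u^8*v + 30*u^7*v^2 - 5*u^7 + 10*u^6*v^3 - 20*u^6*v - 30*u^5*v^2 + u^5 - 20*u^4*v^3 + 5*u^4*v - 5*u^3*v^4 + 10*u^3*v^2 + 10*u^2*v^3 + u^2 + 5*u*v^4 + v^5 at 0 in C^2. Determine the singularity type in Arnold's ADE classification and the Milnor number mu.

Type A4, Milnor number mu = 4.

The Hessian of f at 0 is [[2, 0], [0, 0]] with rank 1, so corank 1. A Groebner basis of the Jacobian ideal J(f) in C{u,v} is {v^4, u}; counting standard monomials gives mu = 4. Corank 1: A-series; mu = 4 gives A_4.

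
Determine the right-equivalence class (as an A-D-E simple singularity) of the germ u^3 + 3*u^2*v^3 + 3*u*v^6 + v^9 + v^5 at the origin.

E_8

The Hessian of f at 0 has rank 0. Corank 2; j^3 = u^3 is a perfect cube, so E-series; the 5-jet and mu = 8 give E_8.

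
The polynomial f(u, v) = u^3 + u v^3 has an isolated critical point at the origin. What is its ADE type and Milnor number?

The Hessian of f at 0 is [[0, 0], [0, 0]] with rank 0, so corank 2. A Groebner basis of the Jacobian ideal J(f) in C{u,v} is {u^3, u*v^2, 3*u^2 + v^3}; counting standard monomials gives mu = 7. Corank 2; j^3 = u^3 is a perfect cube, so E-series; the 4-jet and mu = 7 give E_7.

Type E7, Milnor number mu = 7.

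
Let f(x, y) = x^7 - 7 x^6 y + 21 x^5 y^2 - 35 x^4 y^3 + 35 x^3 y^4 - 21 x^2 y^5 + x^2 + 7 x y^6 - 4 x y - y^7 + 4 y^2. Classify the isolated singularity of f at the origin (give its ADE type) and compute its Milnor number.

Type A_{6}, Milnor number mu = 6.

The Hessian of f at 0 has rank 1. Corank 1: A-series; mu = 6 gives A_6.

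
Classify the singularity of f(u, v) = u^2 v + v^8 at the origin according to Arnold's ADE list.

D9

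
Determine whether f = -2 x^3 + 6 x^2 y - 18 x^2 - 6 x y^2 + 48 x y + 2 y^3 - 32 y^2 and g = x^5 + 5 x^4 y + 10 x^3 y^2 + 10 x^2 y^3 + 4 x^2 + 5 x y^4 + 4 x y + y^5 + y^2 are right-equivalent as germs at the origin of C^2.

The Hessian of f at 0 has rank 1. Corank 1: A-series; mu = 2 gives A_2. The Hessian of g at 0 has rank 1. Corank 1: A-series; mu = 4 gives A_4. f is A_2 but g is A_4, hence not right-equivalent.

No.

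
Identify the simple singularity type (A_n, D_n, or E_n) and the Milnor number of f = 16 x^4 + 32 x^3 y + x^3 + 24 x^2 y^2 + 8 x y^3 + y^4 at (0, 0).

Type E6, Milnor number mu = 6.

The Hessian of f at 0 has rank 0. Corank 2; j^3 = x^3 is a perfect cube, so E-series; the 4-jet and mu = 6 give E_6.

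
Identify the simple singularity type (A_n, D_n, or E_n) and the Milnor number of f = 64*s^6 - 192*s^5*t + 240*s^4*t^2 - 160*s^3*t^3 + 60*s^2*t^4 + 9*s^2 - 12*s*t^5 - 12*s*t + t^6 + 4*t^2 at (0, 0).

The Hessian of f at 0 is [[18, -12], [-12, 8]] with rank 1, so corank 1. A Groebner basis of the Jacobian ideal J(f) in C{s,t} is {t^5, s - 2*t/3}; counting standard monomials gives mu = 5. Corank 1: A-series; mu = 5 gives A_5.

Type A_5, Milnor number mu = 5.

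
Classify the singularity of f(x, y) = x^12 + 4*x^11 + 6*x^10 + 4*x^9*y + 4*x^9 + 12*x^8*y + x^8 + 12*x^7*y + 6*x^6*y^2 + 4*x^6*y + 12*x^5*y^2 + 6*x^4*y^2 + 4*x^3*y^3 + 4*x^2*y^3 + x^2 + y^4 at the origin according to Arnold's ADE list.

A3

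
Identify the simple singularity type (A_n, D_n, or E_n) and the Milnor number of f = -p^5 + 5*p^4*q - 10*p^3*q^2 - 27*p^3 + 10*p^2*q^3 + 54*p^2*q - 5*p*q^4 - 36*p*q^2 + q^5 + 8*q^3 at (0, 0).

Type E_{8}, Milnor number mu = 8.

The Hessian of f at 0 has rank 0. Corank 2; j^3 = -(3*p - 2*q)^3 is a perfect cube, so E-series; the 5-jet and mu = 8 give E_8.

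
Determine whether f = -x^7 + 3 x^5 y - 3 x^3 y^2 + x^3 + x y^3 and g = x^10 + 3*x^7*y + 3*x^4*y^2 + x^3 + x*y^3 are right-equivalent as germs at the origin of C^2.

The Hessian of f at 0 has rank 0. Corank 2; j^3 = x^3 is a perfect cube, so E-series; the 4-jet and mu = 7 give E_7. The Hessian of g at 0 has rank 0. Corank 2; j^3 = x^3 is a perfect cube, so E-series; the 4-jet and mu = 7 give E_7. Both have type E_7, hence right-equivalent.

Yes.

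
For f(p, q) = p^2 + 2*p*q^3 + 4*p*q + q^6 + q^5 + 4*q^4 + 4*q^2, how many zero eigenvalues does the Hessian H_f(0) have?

1

Hessian at 0 has rank 1.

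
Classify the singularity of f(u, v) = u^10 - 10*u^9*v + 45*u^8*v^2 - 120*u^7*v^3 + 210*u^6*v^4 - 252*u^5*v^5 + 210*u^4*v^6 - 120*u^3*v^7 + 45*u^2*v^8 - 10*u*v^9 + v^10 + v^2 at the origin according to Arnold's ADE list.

A_9

The Hessian of f at 0 is [[0, 0], [0, 2]] with rank 1, so corank 1. A Groebner basis of the Jacobian ideal J(f) in C{u,v} is {u^9, v}; counting standard monomials gives mu = 9. Corank 1: A-series; mu = 9 gives A_9.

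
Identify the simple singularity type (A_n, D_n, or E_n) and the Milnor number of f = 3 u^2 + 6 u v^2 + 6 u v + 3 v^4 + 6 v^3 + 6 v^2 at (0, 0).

Type A_1, Milnor number mu = 1.

The Hessian of f at 0 is [[6, 6], [6, 12]] with rank 2, so corank 0. A Groebner basis of the Jacobian ideal J(f) in C{u,v} is {u, v}; counting standard monomials gives mu = 1. Corank 0: nondegenerate Morse point, so A_1.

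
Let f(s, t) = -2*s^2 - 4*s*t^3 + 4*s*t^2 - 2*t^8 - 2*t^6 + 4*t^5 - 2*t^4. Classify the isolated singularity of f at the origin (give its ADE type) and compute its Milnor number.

Type A_{7}, Milnor number mu = 7.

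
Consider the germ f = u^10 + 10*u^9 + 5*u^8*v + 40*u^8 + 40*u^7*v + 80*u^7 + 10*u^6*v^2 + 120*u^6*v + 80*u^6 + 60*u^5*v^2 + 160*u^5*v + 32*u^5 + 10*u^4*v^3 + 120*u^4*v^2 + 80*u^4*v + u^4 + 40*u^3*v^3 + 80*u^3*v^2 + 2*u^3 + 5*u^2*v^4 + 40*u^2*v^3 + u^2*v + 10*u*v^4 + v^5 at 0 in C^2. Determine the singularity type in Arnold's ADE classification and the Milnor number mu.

Type D_6, Milnor number mu = 6.

The Hessian of f at 0 has rank 0. Corank 2; j^3 = u^2*(2*u + v) has shape L^2 M (L != M), so D-series; mu = 6 gives D_6.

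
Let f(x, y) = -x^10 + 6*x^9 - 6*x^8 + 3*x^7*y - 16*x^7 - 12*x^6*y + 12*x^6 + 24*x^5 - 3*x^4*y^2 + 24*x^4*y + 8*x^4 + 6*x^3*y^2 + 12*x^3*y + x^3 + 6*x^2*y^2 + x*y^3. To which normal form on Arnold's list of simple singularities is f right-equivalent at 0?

The Hessian of f at 0 is [[0, 0], [0, 0]] with rank 0, so corank 2. A Groebner basis of the Jacobian ideal J(f) in C{x,y} is {3*x^2/4 + y^4 + y^3/4, x^3, x^2*y - x^2/4 - y^3/12, x^2 + x*y^2 + y^3/3}; counting standard monomials gives mu = 7. Corank 2; j^3 = x^3 is a perfect cube, so E-series; the 4-jet and mu = 7 give E_7.

E_7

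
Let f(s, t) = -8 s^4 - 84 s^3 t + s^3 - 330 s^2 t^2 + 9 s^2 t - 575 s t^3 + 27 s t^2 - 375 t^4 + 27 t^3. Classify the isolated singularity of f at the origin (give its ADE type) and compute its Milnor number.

The Hessian of f at 0 is [[0, 0], [0, 0]] with rank 0, so corank 2. A Groebner basis of the Jacobian ideal J(f) in C{s,t} is {3*s^2/4 + 9*s*t/2 + t^4 + t^3/4 + 27*t^2/4, s^3 - 99*s^2/4 - 297*s*t/2 + 75*t^3/4 - 891*t^2/4, s^2*t + 23*s^2/4 + 69*s*t/2 - 85*t^3/12 + 207*t^2/4, -s^2 + s*t^2 - 6*s*t + 8*t^3/3 - 9*t^2}; counting standard monomials gives mu = 7. Corank 2; j^3 = (s + 3*t)^3 is a perfect cube, so E-series; the 4-jet and mu = 7 give E_7.

Type E7, Milnor number mu = 7.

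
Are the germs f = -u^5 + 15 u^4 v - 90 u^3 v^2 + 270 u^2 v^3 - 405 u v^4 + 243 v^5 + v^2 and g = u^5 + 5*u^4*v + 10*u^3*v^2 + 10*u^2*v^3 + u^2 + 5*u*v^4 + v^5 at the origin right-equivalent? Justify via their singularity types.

The Hessian of f at 0 has rank 1. Corank 1: A-series; mu = 4 gives A_4. The Hessian of g at 0 has rank 1. Corank 1: A-series; mu = 4 gives A_4. Both have type A_4, hence right-equivalent.

Yes.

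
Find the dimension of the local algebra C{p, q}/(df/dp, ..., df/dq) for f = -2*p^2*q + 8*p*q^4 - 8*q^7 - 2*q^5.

The Hessian of f at 0 has rank 0. Corank 2; j^3 = -2*p^2*q has shape L^2 M (L != M), so D-series; mu = 6 gives D_6.

6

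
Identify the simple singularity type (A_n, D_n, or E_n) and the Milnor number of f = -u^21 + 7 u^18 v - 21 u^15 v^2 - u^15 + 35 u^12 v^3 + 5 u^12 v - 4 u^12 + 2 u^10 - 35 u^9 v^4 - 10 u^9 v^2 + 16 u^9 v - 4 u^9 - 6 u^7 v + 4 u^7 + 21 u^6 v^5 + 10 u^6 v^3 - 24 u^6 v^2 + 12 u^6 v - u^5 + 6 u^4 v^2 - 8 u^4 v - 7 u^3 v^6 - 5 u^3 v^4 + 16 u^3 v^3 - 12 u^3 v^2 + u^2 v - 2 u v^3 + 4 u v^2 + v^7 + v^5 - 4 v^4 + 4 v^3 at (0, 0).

Type D8, Milnor number mu = 8.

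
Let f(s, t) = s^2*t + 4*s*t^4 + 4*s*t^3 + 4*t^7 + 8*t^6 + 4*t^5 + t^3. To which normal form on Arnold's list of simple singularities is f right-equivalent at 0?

D4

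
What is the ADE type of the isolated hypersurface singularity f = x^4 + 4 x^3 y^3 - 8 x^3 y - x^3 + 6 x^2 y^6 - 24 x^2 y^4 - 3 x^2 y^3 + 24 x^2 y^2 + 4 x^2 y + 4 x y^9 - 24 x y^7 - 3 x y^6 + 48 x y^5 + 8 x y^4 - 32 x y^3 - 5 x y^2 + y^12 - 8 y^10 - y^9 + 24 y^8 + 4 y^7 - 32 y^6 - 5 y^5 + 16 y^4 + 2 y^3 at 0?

D5

The Hessian of f at 0 has rank 0. Corank 2; j^3 = -(x - 2*y)*(x - y)^2 has shape L^2 M (L != M), so D-series; mu = 5 gives D_5.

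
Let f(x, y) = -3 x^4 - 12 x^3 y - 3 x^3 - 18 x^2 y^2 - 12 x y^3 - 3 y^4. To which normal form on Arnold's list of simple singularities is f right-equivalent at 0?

E_6

The Hessian of f at 0 is [[0, 0], [0, 0]] with rank 0, so corank 2. A Groebner basis of the Jacobian ideal J(f) in C{x,y} is {y^4, x*y^2 + y^3/3, x^2}; counting standard monomials gives mu = 6. Corank 2; j^3 = -3*x^3 is a perfect cube, so E-series; the 4-jet and mu = 6 give E_6.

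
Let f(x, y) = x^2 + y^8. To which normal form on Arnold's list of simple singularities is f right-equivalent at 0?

A7

The Hessian of f at 0 is [[2, 0], [0, 0]] with rank 1, so corank 1. A Groebner basis of the Jacobian ideal J(f) in C{x,y} is {y^7, x}; counting standard monomials gives mu = 7. Corank 1: A-series; mu = 7 gives A_7.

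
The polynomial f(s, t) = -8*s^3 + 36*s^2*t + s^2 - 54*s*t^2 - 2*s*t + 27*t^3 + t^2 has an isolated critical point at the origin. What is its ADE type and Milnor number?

The Hessian of f at 0 is [[2, -2], [-2, 2]] with rank 1, so corank 1. A Groebner basis of the Jacobian ideal J(f) in C{s,t} is {t^2, s - t}; counting standard monomials gives mu = 2. Corank 1: A-series; mu = 2 gives A_2.

Type A_2, Milnor number mu = 2.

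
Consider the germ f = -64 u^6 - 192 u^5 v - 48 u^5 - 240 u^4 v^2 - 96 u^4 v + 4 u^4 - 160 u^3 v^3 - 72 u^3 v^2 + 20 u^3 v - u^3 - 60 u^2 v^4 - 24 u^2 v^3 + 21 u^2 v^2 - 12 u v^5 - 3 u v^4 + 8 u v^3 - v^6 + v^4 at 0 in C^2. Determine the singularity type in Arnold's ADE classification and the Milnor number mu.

The Hessian of f at 0 has rank 0. Corank 2; j^3 = -u^3 is a perfect cube, so E-series; the 4-jet and mu = 6 give E_6.

Type E_6, Milnor number mu = 6.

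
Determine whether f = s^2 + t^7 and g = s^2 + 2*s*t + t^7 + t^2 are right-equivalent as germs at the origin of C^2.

The Hessian of f at 0 is [[2, 0], [0, 0]] with rank 1, so corank 1. A Groebner basis of the Jacobian ideal J(f) in C{s,t} is {t^6, s}; counting standard monomials gives mu = 6. Corank 1: A-series; mu = 6 gives A_6. The Hessian of g at 0 is [[2, 2], [2, 2]] with rank 1, so corank 1. A Groebner basis of the Jacobian ideal J(g) in C{s,t} is {t^6, s + t}; counting standard monomials gives mu = 6. Corank 1: A-series; mu = 6 gives A_6. Both have type A_6, hence right-equivalent.

Yes.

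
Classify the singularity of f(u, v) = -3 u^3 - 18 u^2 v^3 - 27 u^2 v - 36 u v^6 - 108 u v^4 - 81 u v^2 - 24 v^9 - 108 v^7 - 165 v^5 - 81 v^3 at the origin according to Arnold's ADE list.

E_{8}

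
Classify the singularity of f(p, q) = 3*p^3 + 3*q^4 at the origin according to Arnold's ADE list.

E6

The Hessian of f at 0 is [[0, 0], [0, 0]] with rank 0, so corank 2. A Groebner basis of the Jacobian ideal J(f) in C{p,q} is {q^3, p^2}; counting standard monomials gives mu = 6. Corank 2; j^3 = 3*p^3 is a perfect cube, so E-series; the 4-jet and mu = 6 give E_6.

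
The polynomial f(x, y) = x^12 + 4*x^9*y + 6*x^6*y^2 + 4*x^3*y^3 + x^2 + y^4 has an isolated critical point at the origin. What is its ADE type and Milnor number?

Type A_3, Milnor number mu = 3.

The Hessian of f at 0 has rank 1. Corank 1: A-series; mu = 3 gives A_3.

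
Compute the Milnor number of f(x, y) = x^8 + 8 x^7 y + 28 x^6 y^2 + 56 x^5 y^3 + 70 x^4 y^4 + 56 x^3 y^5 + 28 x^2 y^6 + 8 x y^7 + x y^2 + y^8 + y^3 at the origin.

9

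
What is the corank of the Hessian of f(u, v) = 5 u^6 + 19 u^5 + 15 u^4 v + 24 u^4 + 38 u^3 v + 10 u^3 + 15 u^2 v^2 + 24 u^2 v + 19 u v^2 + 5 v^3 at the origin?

Hessian at 0 has rank 0.

2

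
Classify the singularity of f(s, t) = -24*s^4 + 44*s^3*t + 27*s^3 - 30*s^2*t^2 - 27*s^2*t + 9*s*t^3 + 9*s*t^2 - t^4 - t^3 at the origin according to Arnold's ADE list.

The Hessian of f at 0 has rank 0. Corank 2; j^3 = (3*s - t)^3 is a perfect cube, so E-series; the 4-jet and mu = 7 give E_7.

E_{7}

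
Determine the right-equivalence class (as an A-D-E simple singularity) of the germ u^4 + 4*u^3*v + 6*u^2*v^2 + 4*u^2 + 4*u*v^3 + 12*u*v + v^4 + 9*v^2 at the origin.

The Hessian of f at 0 is [[8, 12], [12, 18]] with rank 1, so corank 1. A Groebner basis of the Jacobian ideal J(f) in C{u,v} is {v^3, u + 3*v/2}; counting standard monomials gives mu = 3. Corank 1: A-series; mu = 3 gives A_3.

A_{3}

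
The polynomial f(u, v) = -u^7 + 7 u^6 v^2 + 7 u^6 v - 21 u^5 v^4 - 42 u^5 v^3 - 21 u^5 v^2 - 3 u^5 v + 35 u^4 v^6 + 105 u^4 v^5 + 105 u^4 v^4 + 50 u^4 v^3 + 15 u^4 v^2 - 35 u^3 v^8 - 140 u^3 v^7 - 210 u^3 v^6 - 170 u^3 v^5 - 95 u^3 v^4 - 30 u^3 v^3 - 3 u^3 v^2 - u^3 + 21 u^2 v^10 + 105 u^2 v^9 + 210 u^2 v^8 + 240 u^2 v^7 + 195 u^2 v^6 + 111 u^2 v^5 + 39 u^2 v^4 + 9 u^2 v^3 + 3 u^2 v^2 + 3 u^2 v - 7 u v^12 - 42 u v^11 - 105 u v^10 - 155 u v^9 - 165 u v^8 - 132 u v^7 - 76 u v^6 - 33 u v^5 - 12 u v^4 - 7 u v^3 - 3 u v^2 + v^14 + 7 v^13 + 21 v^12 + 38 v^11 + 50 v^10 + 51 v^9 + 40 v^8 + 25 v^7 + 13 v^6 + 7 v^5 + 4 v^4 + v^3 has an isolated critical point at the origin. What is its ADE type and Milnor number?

Type E_{7}, Milnor number mu = 7.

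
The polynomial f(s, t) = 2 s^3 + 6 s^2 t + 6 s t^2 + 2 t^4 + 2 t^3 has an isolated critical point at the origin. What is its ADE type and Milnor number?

Type E6, Milnor number mu = 6.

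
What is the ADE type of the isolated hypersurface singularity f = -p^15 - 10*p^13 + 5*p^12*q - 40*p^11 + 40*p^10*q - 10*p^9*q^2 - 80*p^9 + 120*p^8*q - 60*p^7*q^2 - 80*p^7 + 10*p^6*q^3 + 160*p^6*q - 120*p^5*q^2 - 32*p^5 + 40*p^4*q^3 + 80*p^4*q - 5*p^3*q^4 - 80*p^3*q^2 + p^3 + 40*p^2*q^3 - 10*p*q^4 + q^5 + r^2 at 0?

The Hessian of f at 0 has rank 1. Corank 2; j^3 = p^3 is a perfect cube, so E-series; the 5-jet and mu = 8 give E_8.

E8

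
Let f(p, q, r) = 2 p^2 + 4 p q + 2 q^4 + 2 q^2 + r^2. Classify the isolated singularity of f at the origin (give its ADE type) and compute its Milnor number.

Type A_3, Milnor number mu = 3.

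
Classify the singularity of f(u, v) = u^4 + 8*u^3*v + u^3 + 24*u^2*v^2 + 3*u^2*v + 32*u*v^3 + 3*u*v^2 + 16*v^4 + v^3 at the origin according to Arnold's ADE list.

E6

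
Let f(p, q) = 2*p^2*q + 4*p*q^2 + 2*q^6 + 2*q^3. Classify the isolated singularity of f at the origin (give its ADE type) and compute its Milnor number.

Type D_7, Milnor number mu = 7.

The Hessian of f at 0 has rank 0. Corank 2; j^3 = 2*q*(p + q)^2 has shape L^2 M (L != M), so D-series; mu = 7 gives D_7.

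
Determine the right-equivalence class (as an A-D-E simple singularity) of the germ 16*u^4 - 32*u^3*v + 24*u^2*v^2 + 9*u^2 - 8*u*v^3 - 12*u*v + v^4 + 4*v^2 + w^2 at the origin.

A3

The Hessian of f at 0 is [[18, -12, 0], [-12, 8, 0], [0, 0, 2]] with rank 2, so corank 1. A Groebner basis of the Jacobian ideal J(f) in C{u,v,w} is {v^3, u - 2*v/3, w}; counting standard monomials gives mu = 3. Corank 1: A-series; mu = 3 gives A_3.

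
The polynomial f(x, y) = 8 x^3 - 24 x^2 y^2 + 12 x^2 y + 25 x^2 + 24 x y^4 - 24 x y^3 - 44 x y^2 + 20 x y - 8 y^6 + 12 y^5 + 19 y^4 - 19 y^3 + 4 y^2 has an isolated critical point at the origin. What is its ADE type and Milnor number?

Type A2, Milnor number mu = 2.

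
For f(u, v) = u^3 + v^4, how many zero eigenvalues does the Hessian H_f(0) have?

2

Hessian at 0 has rank 0.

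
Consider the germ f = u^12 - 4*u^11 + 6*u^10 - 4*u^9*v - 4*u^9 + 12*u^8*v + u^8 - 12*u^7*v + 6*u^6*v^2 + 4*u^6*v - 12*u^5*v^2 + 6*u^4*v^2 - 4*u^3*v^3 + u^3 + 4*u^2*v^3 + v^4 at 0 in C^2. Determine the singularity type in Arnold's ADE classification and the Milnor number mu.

Type E6, Milnor number mu = 6.

The Hessian of f at 0 is [[0, 0], [0, 0]] with rank 0, so corank 2. A Groebner basis of the Jacobian ideal J(f) in C{u,v} is {v^3, u^2}; counting standard monomials gives mu = 6. Corank 2; j^3 = u^3 is a perfect cube, so E-series; the 4-jet and mu = 6 give E_6.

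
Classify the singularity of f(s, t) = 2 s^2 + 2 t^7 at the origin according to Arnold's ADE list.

A_6

The Hessian of f at 0 is [[4, 0], [0, 0]] with rank 1, so corank 1. A Groebner basis of the Jacobian ideal J(f) in C{s,t} is {t^6, s}; counting standard monomials gives mu = 6. Corank 1: A-series; mu = 6 gives A_6.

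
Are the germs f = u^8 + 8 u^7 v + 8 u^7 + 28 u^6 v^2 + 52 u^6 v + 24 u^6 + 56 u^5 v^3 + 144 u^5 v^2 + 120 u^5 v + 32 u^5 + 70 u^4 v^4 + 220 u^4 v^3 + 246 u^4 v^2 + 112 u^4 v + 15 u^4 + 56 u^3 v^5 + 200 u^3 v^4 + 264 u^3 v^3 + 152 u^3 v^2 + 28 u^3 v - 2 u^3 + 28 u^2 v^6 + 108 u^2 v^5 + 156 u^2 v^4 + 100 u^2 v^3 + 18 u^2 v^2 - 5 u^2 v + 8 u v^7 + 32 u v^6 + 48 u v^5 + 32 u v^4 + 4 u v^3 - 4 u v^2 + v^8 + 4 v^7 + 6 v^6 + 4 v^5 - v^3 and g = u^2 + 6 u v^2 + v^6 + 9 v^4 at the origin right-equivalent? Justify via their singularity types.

No.

The Hessian of f at 0 is [[0, 0], [0, 0]] with rank 0, so corank 2. A Groebner basis of the Jacobian ideal J(f) in C{u,v} is {u*v^2 - u*v/8 - v^2/8, u*v/8 + v^3 + v^2/8, u^2 + 3*u*v/2 + v^2/2}; counting standard monomials gives mu = 5. Corank 2; j^3 = -(u + v)^2*(2*u + v) has shape L^2 M (L != M), so D-series; mu = 5 gives D_5. The Hessian of g at 0 is [[2, 0], [0, 0]] with rank 1, so corank 1. A Groebner basis of the Jacobian ideal J(g) in C{u,v} is {u^3, u^2*v, u/3 + v^2}; counting standard monomials gives mu = 5. Corank 1: A-series; mu = 5 gives A_5. f is D_5 but g is A_5, hence not right-equivalent.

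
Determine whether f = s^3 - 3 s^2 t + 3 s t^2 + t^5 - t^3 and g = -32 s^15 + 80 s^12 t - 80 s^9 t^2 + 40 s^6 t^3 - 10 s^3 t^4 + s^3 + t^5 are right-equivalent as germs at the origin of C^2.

The Hessian of f at 0 is [[0, 0], [0, 0]] with rank 0, so corank 2. A Groebner basis of the Jacobian ideal J(f) in C{s,t} is {t^4, s^2 - 2*s*t + t^2}; counting standard monomials gives mu = 8. Corank 2; j^3 = (s - t)^3 is a perfect cube, so E-series; the 5-jet and mu = 8 give E_8. The Hessian of g at 0 is [[0, 0], [0, 0]] with rank 0, so corank 2. A Groebner basis of the Jacobian ideal J(g) in C{s,t} is {t^4, s^2}; counting standard monomials gives mu = 8. Corank 2; j^3 = s^3 is a perfect cube, so E-series; the 5-jet and mu = 8 give E_8. Both have type E_8, hence right-equivalent.

Yes.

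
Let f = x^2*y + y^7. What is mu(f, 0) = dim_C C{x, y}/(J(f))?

8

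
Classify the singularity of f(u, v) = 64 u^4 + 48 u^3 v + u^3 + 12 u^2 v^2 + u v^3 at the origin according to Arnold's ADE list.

E_{7}

The Hessian of f at 0 has rank 0. Corank 2; j^3 = u^3 is a perfect cube, so E-series; the 4-jet and mu = 7 give E_7.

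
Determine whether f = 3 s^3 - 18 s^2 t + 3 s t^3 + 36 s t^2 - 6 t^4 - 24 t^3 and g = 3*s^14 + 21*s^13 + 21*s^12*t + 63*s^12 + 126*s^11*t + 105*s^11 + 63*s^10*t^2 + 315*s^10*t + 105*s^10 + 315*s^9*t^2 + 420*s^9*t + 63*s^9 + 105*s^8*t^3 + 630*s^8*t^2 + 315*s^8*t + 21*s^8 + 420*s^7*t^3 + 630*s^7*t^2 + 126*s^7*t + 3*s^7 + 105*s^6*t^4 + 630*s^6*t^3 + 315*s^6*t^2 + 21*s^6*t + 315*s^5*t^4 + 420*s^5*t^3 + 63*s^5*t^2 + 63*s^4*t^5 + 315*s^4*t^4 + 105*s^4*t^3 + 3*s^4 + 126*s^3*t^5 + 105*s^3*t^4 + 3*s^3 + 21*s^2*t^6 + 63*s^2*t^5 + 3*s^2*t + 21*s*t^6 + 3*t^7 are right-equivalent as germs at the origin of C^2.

No.

The Hessian of f at 0 has rank 0. Corank 2; j^3 = 3*(s - 2*t)^3 is a perfect cube, so E-series; the 4-jet and mu = 7 give E_7. The Hessian of g at 0 has rank 0. Corank 2; j^3 = 3*s^2*(s + t) has shape L^2 M (L != M), so D-series; mu = 8 gives D_8. f is E_7 but g is D_8, hence not right-equivalent.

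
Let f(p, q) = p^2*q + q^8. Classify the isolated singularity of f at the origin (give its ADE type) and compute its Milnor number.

The Hessian of f at 0 has rank 0. Corank 2; j^3 = p^2*q has shape L^2 M (L != M), so D-series; mu = 9 gives D_9.

Type D9, Milnor number mu = 9.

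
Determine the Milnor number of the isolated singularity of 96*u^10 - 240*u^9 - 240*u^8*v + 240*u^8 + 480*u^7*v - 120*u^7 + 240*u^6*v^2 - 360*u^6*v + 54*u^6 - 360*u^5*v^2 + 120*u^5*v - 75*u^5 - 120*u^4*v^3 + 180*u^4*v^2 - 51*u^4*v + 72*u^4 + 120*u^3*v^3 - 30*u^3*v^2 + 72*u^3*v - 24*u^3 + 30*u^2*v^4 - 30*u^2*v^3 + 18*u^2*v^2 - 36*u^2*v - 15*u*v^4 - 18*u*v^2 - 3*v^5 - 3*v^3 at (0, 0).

8

The Hessian of f at 0 is [[0, 0], [0, 0]] with rank 0, so corank 2. A Groebner basis of the Jacobian ideal J(f) in C{u,v} is {16*u^2*v + 32*u^2 + 32*u*v + v^4 - 4*v^3 + 8*v^2, u^3 + 3*u^2*v/2 + 3*u^2/2 + 3*u*v/2 - v^3/4 + 3*v^2/8, -2*u^2 + u*v^2 - 2*u*v + v^3/2 - v^2/2}; counting standard monomials gives mu = 8. Corank 2; j^3 = -3*(2*u + v)^3 is a perfect cube, so E-series; the 5-jet and mu = 8 give E_8.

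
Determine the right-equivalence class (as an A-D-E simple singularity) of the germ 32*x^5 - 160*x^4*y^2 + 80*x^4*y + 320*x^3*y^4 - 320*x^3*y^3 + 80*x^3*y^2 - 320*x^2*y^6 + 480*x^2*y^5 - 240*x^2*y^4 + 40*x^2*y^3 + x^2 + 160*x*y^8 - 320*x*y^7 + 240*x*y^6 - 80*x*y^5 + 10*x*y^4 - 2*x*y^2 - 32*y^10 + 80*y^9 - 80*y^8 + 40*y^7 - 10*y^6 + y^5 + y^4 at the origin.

The Hessian of f at 0 has rank 1. Corank 1: A-series; mu = 4 gives A_4.

A_4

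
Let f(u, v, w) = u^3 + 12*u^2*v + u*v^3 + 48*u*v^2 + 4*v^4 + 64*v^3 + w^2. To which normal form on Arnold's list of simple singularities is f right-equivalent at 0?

E7

The Hessian of f at 0 is [[0, 0, 0], [0, 0, 0], [0, 0, 2]] with rank 1, so corank 2. A Groebner basis of the Jacobian ideal J(f) in C{u,v,w} is {u^3 + 12*u^2*v + 384*u^2 + 3072*u*v + 6144*v^2, -12*u^2 + u*v^2 - 96*u*v - 192*v^2, 3*u^2 + 24*u*v + v^3 + 48*v^2, w}; counting standard monomials gives mu = 7. Corank 2; j^3 = (u + 4*v)^3 is a perfect cube, so E-series; the 4-jet and mu = 7 give E_7.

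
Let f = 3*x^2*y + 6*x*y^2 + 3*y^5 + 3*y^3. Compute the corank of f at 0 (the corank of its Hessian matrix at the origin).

2

Hessian at 0 has rank 0.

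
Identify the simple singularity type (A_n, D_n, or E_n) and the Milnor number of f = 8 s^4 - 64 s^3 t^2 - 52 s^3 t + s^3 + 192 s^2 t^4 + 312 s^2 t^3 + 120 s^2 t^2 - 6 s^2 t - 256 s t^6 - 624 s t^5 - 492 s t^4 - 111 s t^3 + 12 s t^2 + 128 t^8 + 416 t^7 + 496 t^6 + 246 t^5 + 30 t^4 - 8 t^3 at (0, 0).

Type E_{7}, Milnor number mu = 7.

The Hessian of f at 0 is [[0, 0], [0, 0]] with rank 0, so corank 2. A Groebner basis of the Jacobian ideal J(f) in C{s,t} is {-s^2/8 + s*t/2 + t^4 - t^3/24 - t^2/2, s^3 - 19*s^2/4 + 19*s*t - 115*t^3/12 - 19*t^2, s^2*t - 13*s^2/8 + 13*s*t/2 - 109*t^3/24 - 13*t^2/2, -5*s^2/12 + s*t^2 + 5*s*t/3 - 77*t^3/36 - 5*t^2/3}; counting standard monomials gives mu = 7. Corank 2; j^3 = (s - 2*t)^3 is a perfect cube, so E-series; the 4-jet and mu = 7 give E_7.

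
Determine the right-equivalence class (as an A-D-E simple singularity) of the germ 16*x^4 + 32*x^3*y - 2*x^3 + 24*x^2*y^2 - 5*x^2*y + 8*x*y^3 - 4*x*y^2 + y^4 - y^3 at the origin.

D_5

The Hessian of f at 0 is [[0, 0], [0, 0]] with rank 0, so corank 2. A Groebner basis of the Jacobian ideal J(f) in C{x,y} is {x*y^2 - x*y/8 - y^2/8, x*y/8 + y^3 + y^2/8, x^2 + 3*x*y/2 + y^2/2}; counting standard monomials gives mu = 5. Corank 2; j^3 = -(x + y)^2*(2*x + y) has shape L^2 M (L != M), so D-series; mu = 5 gives D_5.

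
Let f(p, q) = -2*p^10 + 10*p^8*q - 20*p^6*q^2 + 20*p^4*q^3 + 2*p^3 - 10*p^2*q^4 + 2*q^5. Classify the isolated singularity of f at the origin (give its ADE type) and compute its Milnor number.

Type E8, Milnor number mu = 8.

The Hessian of f at 0 has rank 0. Corank 2; j^3 = 2*p^3 is a perfect cube, so E-series; the 5-jet and mu = 8 give E_8.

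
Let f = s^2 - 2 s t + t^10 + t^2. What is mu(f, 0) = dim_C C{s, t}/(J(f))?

The Hessian of f at 0 is [[2, -2], [-2, 2]] with rank 1, so corank 1. A Groebner basis of the Jacobian ideal J(f) in C{s,t} is {t^9, s - t}; counting standard monomials gives mu = 9. Corank 1: A-series; mu = 9 gives A_9.

9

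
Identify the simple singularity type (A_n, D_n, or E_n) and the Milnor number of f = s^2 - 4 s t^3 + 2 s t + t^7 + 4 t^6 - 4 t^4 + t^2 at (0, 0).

Type A_{6}, Milnor number mu = 6.

The Hessian of f at 0 has rank 1. Corank 1: A-series; mu = 6 gives A_6.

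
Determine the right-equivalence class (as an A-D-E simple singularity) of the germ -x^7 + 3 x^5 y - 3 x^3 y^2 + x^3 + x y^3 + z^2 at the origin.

E_7

The Hessian of f at 0 has rank 1. Corank 2; j^3 = x^3 is a perfect cube, so E-series; the 4-jet and mu = 7 give E_7.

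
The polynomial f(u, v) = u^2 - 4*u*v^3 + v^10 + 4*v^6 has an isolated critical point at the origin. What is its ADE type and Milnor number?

The Hessian of f at 0 has rank 1. Corank 1: A-series; mu = 9 gives A_9.

Type A9, Milnor number mu = 9.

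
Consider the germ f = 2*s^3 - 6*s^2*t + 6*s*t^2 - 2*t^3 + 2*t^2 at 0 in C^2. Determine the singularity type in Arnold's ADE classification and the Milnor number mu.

Type A_{2}, Milnor number mu = 2.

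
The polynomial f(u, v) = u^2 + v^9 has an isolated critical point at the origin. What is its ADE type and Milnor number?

Type A_8, Milnor number mu = 8.

The Hessian of f at 0 has rank 1. Corank 1: A-series; mu = 8 gives A_8.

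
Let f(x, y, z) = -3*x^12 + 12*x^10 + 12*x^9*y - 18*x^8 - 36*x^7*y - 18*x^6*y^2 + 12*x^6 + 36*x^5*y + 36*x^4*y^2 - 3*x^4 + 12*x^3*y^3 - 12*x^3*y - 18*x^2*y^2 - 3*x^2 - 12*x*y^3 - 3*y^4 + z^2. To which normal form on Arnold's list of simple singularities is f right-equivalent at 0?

A3

The Hessian of f at 0 has rank 2. Corank 1: A-series; mu = 3 gives A_3.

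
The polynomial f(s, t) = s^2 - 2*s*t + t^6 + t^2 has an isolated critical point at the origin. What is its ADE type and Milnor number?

Type A_5, Milnor number mu = 5.

The Hessian of f at 0 has rank 1. Corank 1: A-series; mu = 5 gives A_5.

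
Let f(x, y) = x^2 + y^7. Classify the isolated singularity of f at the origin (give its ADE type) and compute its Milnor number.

The Hessian of f at 0 is [[2, 0], [0, 0]] with rank 1, so corank 1. A Groebner basis of the Jacobian ideal J(f) in C{x,y} is {y^6, x}; counting standard monomials gives mu = 6. Corank 1: A-series; mu = 6 gives A_6.

Type A_6, Milnor number mu = 6.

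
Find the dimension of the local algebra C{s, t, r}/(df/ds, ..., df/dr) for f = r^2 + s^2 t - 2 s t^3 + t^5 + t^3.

The Hessian of f at 0 has rank 1. Corank 2; j^3 = t*(s^2 + t^2) splits into three distinct lines over C (the quadratic factor has nonzero discriminant), so D_4.

4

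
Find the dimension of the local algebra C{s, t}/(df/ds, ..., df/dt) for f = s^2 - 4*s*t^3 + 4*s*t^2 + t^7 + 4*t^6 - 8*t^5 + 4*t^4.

The Hessian of f at 0 is [[2, 0], [0, 0]] with rank 1, so corank 1. A Groebner basis of the Jacobian ideal J(f) in C{s,t} is {s^3, s^2*t + s^2/2 - s*t - s - 2*t^2, s^2/4 + s*t^2 + s*t/2 + s/2 + t^2, -s/2 + t^3 - t^2}; counting standard monomials gives mu = 6. Corank 1: A-series; mu = 6 gives A_6.

6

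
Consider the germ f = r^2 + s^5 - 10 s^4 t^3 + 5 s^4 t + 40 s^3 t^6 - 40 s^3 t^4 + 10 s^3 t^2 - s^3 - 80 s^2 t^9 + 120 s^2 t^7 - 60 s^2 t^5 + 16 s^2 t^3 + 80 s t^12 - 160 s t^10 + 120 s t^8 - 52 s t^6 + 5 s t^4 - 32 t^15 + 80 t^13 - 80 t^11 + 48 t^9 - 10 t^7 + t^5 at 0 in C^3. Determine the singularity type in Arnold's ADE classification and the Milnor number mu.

The Hessian of f at 0 has rank 1. Corank 2; j^3 = -s^3 is a perfect cube, so E-series; the 5-jet and mu = 8 give E_8.

Type E_{8}, Milnor number mu = 8.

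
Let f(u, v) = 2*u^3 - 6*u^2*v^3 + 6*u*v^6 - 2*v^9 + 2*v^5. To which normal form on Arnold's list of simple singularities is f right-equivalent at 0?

E_{8}

The Hessian of f at 0 is [[0, 0], [0, 0]] with rank 0, so corank 2. A Groebner basis of the Jacobian ideal J(f) in C{u,v} is {-u^2/2 + u*v^3, v^4, u^3, u^2*v}; counting standard monomials gives mu = 8. Corank 2; j^3 = 2*u^3 is a perfect cube, so E-series; the 5-jet and mu = 8 give E_8.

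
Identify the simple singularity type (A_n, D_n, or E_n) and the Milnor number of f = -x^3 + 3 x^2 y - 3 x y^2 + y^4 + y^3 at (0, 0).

The Hessian of f at 0 is [[0, 0], [0, 0]] with rank 0, so corank 2. A Groebner basis of the Jacobian ideal J(f) in C{x,y} is {y^3, x^2 - 2*x*y + y^2}; counting standard monomials gives mu = 6. Corank 2; j^3 = -(x - y)^3 is a perfect cube, so E-series; the 4-jet and mu = 6 give E_6.

Type E6, Milnor number mu = 6.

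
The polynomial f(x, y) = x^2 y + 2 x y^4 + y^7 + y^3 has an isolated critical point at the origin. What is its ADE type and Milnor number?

Type D4, Milnor number mu = 4.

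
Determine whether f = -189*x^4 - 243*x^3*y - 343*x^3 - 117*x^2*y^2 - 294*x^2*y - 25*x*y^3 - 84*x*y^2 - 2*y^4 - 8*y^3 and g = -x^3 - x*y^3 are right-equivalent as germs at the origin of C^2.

Yes.

The Hessian of f at 0 has rank 0. Corank 2; j^3 = -(7*x + 2*y)^3 is a perfect cube, so E-series; the 4-jet and mu = 7 give E_7. The Hessian of g at 0 has rank 0. Corank 2; j^3 = -x^3 is a perfect cube, so E-series; the 4-jet and mu = 7 give E_7. Both have type E_7, hence right-equivalent.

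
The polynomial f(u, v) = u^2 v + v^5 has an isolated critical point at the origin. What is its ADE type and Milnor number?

The Hessian of f at 0 is [[0, 0], [0, 0]] with rank 0, so corank 2. A Groebner basis of the Jacobian ideal J(f) in C{u,v} is {u^2/5 + v^4, u^3, u*v}; counting standard monomials gives mu = 6. Corank 2; j^3 = u^2*v has shape L^2 M (L != M), so D-series; mu = 6 gives D_6.

Type D6, Milnor number mu = 6.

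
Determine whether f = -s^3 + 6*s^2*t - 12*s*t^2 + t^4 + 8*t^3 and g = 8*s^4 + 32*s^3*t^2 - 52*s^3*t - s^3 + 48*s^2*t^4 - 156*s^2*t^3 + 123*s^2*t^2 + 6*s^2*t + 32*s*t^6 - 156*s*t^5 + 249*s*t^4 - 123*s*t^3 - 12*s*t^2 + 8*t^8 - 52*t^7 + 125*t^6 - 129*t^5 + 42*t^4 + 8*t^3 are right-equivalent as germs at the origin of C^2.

No.

The Hessian of f at 0 is [[0, 0], [0, 0]] with rank 0, so corank 2. A Groebner basis of the Jacobian ideal J(f) in C{s,t} is {t^3, s^2 - 4*s*t + 4*t^2}; counting standard monomials gives mu = 6. Corank 2; j^3 = -(s - 2*t)^3 is a perfect cube, so E-series; the 4-jet and mu = 6 give E_6. The Hessian of g at 0 is [[0, 0], [0, 0]] with rank 0, so corank 2. A Groebner basis of the Jacobian ideal J(g) in C{s,t} is {-3*s^2/7 + 12*s*t/7 + t^4 + t^3/7 - 12*t^2/7, s^3 + 78*s^2/7 - 312*s*t/7 - 82*t^3/7 + 312*t^2/7, s^2*t + 27*s^2/7 - 108*s*t/7 - 37*t^3/7 + 108*t^2/7, s^2 + s*t^2 - 4*s*t - 7*t^3/3 + 4*t^2}; counting standard monomials gives mu = 7. Corank 2; j^3 = -(s - 2*t)^3 is a perfect cube, so E-series; the 4-jet and mu = 7 give E_7. f is E_6 but g is E_7, hence not right-equivalent.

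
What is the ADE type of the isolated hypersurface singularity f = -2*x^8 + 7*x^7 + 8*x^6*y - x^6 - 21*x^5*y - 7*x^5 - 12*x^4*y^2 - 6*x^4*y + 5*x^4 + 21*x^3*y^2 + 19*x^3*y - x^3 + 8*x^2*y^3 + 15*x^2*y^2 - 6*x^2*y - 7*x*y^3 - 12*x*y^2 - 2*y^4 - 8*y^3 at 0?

E_7

The Hessian of f at 0 is [[0, 0], [0, 0]] with rank 0, so corank 2. A Groebner basis of the Jacobian ideal J(f) in C{x,y} is {-x^2/65 - 4*x*y/65 + y^4 + y^3/195 - 4*y^2/65, x^3 - 102*x^2/65 - 408*x*y/65 + 554*y^3/65 - 408*y^2/65, x^2*y + 103*x^2/195 + 412*x*y/195 - 2443*y^3/585 + 412*y^2/195, -2*x^2/15 + x*y^2 - 8*x*y/15 + 92*y^3/45 - 8*y^2/15}; counting standard monomials gives mu = 7. Corank 2; j^3 = -(x + 2*y)^3 is a perfect cube, so E-series; the 4-jet and mu = 7 give E_7.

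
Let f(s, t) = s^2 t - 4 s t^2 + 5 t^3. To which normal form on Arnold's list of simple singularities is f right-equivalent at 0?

D_{4}

The Hessian of f at 0 has rank 0. Corank 2; j^3 = t*(s^2 - 4*s*t + 5*t^2) splits into three distinct lines over C (the quadratic factor has nonzero discriminant), so D_4.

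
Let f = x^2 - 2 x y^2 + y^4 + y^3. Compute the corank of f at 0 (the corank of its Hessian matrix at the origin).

1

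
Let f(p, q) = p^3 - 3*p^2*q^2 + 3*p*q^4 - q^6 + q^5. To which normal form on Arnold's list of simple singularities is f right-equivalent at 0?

E8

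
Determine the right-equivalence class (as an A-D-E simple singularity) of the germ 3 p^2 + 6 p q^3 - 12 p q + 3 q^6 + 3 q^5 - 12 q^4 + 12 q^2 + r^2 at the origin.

A_{4}

The Hessian of f at 0 has rank 2. Corank 1: A-series; mu = 4 gives A_4.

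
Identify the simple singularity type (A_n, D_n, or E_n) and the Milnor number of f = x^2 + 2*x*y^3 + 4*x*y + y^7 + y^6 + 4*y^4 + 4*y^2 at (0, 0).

Type A_{6}, Milnor number mu = 6.

The Hessian of f at 0 is [[2, 4], [4, 8]] with rank 1, so corank 1. A Groebner basis of the Jacobian ideal J(f) in C{x,y} is {x + y^3 + 2*y, x^2 + 4*x*y + 4*y^2}; counting standard monomials gives mu = 6. Corank 1: A-series; mu = 6 gives A_6.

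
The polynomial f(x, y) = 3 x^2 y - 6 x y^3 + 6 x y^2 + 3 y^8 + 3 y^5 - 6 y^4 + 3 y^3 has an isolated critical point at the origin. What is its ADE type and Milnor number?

Type D_9, Milnor number mu = 9.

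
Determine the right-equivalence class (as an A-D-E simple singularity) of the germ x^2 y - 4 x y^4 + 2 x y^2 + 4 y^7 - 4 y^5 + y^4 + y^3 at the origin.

The Hessian of f at 0 has rank 0. Corank 2; j^3 = y*(x + y)^2 has shape L^2 M (L != M), so D-series; mu = 5 gives D_5.

D5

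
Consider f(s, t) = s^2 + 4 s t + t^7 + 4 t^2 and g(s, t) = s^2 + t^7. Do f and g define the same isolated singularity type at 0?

Yes.

The Hessian of f at 0 is [[2, 4], [4, 8]] with rank 1, so corank 1. A Groebner basis of the Jacobian ideal J(f) in C{s,t} is {t^6, s + 2*t}; counting standard monomials gives mu = 6. Corank 1: A-series; mu = 6 gives A_6. The Hessian of g at 0 is [[2, 0], [0, 0]] with rank 1, so corank 1. A Groebner basis of the Jacobian ideal J(g) in C{s,t} is {t^6, s}; counting standard monomials gives mu = 6. Corank 1: A-series; mu = 6 gives A_6. Both have type A_6, hence right-equivalent.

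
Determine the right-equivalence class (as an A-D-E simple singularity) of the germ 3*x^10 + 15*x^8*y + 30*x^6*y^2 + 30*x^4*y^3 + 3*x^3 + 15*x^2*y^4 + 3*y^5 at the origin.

E_{8}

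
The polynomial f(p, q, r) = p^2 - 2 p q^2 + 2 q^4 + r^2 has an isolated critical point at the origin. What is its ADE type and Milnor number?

Type A3, Milnor number mu = 3.

The Hessian of f at 0 has rank 2. Corank 1: A-series; mu = 3 gives A_3.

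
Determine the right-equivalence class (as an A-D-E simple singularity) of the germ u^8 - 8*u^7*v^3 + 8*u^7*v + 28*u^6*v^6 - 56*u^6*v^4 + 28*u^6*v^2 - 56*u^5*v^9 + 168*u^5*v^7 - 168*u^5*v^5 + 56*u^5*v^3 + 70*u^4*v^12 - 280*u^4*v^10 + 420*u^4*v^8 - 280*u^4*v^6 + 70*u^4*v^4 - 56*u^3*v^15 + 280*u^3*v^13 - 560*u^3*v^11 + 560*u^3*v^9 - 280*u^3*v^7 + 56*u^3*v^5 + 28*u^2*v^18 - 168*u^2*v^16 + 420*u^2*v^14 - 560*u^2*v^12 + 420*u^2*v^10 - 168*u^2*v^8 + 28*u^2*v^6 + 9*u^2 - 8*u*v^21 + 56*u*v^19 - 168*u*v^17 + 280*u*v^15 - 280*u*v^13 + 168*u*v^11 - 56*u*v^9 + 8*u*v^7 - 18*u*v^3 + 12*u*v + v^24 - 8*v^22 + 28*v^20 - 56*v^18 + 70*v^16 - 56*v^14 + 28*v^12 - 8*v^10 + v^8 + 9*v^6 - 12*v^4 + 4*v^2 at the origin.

A7

The Hessian of f at 0 has rank 1. Corank 1: A-series; mu = 7 gives A_7.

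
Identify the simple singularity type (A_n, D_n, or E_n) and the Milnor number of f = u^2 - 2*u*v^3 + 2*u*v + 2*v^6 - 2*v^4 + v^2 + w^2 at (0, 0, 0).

The Hessian of f at 0 has rank 2. Corank 1: A-series; mu = 5 gives A_5.

Type A_5, Milnor number mu = 5.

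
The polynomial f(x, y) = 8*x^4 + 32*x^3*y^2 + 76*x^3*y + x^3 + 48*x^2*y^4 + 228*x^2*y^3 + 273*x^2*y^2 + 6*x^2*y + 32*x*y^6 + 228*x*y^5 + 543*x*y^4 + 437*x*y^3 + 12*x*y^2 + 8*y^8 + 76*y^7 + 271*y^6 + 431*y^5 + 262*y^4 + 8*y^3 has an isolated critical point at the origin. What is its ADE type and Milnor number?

The Hessian of f at 0 has rank 0. Corank 2; j^3 = (x + 2*y)^3 is a perfect cube, so E-series; the 4-jet and mu = 7 give E_7.

Type E7, Milnor number mu = 7.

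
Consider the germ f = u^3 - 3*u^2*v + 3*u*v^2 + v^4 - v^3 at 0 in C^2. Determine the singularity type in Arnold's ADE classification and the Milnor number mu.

Type E_{6}, Milnor number mu = 6.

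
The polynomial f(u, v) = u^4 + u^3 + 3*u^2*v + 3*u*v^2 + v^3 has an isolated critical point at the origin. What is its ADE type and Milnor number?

The Hessian of f at 0 has rank 0. Corank 2; j^3 = (u + v)^3 is a perfect cube, so E-series; the 4-jet and mu = 6 give E_6.

Type E_{6}, Milnor number mu = 6.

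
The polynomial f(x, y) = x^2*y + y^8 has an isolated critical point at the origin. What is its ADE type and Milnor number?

Type D_{9}, Milnor number mu = 9.

The Hessian of f at 0 has rank 0. Corank 2; j^3 = x^2*y has shape L^2 M (L != M), so D-series; mu = 9 gives D_9.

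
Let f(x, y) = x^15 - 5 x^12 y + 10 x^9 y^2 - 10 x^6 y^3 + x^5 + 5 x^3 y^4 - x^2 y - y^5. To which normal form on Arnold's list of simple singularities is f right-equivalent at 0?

D_6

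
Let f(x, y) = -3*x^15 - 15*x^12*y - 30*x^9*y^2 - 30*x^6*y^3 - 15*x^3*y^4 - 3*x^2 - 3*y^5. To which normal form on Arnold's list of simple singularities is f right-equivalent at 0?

A4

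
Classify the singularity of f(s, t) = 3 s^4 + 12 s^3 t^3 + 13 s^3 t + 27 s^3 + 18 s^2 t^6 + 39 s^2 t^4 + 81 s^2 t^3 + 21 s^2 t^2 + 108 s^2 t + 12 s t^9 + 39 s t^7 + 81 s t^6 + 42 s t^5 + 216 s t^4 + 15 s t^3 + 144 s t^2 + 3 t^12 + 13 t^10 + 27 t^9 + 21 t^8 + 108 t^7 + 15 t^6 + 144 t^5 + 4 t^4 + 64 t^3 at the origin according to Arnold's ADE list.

E_7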